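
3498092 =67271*52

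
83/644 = 83/644 = 0.13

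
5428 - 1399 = 4029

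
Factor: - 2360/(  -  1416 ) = 3^( -1)* 5^1= 5/3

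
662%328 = 6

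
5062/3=1687 + 1/3 = 1687.33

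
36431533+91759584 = 128191117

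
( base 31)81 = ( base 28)8P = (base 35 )74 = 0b11111001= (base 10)249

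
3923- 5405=-1482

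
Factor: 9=3^2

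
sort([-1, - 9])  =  [ - 9, - 1 ]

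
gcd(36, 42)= 6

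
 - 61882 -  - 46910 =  -14972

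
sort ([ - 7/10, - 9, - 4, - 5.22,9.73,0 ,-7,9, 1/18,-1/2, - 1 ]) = [ - 9, - 7,-5.22 , - 4,-1, - 7/10 , - 1/2,0 , 1/18, 9,9.73]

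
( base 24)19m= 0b1100101110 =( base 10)814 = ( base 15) 394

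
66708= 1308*51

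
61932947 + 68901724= 130834671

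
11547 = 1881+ 9666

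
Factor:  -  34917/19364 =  - 339/188  =  - 2^ ( - 2)*3^1*47^(-1 )*113^1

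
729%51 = 15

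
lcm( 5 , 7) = 35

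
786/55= 14  +  16/55= 14.29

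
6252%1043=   1037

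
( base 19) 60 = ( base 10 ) 114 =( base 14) 82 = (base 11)A4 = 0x72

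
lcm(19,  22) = 418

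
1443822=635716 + 808106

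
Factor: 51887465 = 5^1 * 7^1*1482499^1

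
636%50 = 36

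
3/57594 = 1/19198 = 0.00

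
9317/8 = 1164 + 5/8 = 1164.62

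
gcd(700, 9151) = 1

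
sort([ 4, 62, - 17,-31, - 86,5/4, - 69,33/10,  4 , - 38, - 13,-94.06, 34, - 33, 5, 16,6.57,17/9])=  [ - 94.06,-86,-69,-38, - 33, - 31, - 17, - 13,5/4 , 17/9,33/10,4,4, 5, 6.57,  16, 34,62]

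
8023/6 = 8023/6 = 1337.17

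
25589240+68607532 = 94196772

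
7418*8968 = 66524624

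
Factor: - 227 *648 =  - 147096 = - 2^3*3^4*227^1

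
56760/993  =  18920/331 = 57.16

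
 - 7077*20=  - 141540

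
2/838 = 1/419   =  0.00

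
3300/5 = 660  =  660.00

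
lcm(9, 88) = 792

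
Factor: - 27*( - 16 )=432 = 2^4*3^3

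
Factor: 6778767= 3^1 *17^1*23^1*5779^1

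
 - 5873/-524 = 5873/524= 11.21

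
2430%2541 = 2430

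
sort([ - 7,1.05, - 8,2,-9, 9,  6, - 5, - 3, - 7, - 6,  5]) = [ - 9, - 8, - 7, - 7, - 6, - 5, - 3, 1.05,  2 , 5,  6,9] 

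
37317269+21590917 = 58908186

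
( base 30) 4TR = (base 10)4497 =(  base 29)5A2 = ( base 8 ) 10621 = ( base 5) 120442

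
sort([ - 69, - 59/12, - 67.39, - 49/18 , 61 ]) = [ - 69, - 67.39, - 59/12, - 49/18, 61 ] 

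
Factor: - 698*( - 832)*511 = 2^7*7^1*13^1*73^1*349^1= 296756096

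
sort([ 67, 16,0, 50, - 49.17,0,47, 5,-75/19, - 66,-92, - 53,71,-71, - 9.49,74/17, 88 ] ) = [ - 92, - 71, - 66,  -  53, - 49.17,-9.49, - 75/19, 0 , 0,74/17, 5, 16,47, 50, 67,71 , 88 ] 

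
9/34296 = 3/11432 = 0.00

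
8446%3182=2082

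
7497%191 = 48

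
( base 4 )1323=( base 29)47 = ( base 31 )3u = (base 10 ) 123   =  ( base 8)173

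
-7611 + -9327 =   -  16938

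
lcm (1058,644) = 14812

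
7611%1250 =111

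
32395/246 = 131 + 169/246 = 131.69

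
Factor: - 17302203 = -3^2*71^1*27077^1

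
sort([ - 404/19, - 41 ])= [ - 41, - 404/19]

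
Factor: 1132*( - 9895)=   -  2^2*5^1*283^1*1979^1  =  - 11201140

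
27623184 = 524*52716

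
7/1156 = 7/1156=0.01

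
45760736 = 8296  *5516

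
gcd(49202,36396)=674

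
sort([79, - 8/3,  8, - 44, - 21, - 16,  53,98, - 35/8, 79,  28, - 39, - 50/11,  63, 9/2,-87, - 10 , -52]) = [ - 87, - 52,-44 ,  -  39,-21, - 16 ,-10, - 50/11,  -  35/8, - 8/3,9/2, 8,28, 53,63,79,79,  98] 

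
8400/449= 8400/449= 18.71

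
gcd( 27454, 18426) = 74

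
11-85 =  -74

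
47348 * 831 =39346188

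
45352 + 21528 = 66880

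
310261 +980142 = 1290403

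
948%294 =66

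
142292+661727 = 804019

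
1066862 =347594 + 719268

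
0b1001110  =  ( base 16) 4E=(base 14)58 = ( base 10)78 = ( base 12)66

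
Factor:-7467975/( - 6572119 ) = 3^2*5^2*19^( - 1 )*191^( - 1 )*1811^(  -  1)*33191^1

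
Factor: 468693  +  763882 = 5^2*47^1*1049^1  =  1232575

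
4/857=4/857 = 0.00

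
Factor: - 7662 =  - 2^1 * 3^1*1277^1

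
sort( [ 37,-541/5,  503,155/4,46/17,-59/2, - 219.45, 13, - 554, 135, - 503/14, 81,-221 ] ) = [ - 554, - 221,  -  219.45, - 541/5,-503/14, -59/2, 46/17,13, 37, 155/4, 81,135, 503]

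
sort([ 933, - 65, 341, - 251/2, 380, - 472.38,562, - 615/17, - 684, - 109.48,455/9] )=[ - 684,-472.38, - 251/2, - 109.48, - 65, - 615/17,  455/9,341, 380, 562,933 ]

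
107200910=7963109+99237801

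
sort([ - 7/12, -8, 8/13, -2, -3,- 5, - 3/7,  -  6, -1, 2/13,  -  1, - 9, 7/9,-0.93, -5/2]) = [ - 9, - 8,-6,-5,-3,  -  5/2,  -  2, - 1, - 1, - 0.93, - 7/12, - 3/7, 2/13, 8/13, 7/9 ] 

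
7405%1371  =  550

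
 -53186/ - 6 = 8864 + 1/3 = 8864.33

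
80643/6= 13440 + 1/2= 13440.50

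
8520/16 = 1065/2 =532.50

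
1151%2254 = 1151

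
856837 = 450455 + 406382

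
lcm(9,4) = 36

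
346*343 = 118678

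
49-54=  - 5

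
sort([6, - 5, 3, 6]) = [- 5 , 3,  6, 6]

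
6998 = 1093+5905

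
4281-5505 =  - 1224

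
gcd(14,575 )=1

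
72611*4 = 290444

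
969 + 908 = 1877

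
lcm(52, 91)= 364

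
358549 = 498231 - 139682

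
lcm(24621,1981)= 172347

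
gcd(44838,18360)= 18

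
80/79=1 + 1/79 = 1.01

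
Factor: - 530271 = - 3^2*7^1*19^1*443^1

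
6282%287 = 255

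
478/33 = 14+16/33 = 14.48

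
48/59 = 48/59 = 0.81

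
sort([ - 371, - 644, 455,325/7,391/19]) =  [ - 644, - 371,  391/19, 325/7,455]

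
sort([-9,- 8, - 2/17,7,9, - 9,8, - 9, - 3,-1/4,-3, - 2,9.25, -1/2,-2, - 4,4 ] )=[ - 9, - 9, - 9 , - 8,  -  4, - 3, - 3, - 2, - 2, - 1/2, - 1/4, - 2/17, 4, 7, 8,9, 9.25 ] 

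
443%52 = 27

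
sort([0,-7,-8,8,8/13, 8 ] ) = [ - 8, - 7, 0, 8/13,8, 8 ] 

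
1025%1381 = 1025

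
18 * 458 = 8244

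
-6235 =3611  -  9846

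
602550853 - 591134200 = 11416653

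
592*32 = 18944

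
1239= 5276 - 4037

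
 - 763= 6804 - 7567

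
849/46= 18+ 21/46 = 18.46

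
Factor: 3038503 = 13^1*47^1*4973^1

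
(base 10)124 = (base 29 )48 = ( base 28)4c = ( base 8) 174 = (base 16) 7C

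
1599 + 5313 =6912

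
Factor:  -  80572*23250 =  - 1873299000 =- 2^3*3^1 *5^3*31^1*20143^1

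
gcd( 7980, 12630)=30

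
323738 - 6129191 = -5805453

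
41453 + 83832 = 125285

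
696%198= 102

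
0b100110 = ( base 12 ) 32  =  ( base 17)24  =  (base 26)1C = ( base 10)38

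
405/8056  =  405/8056 = 0.05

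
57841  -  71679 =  - 13838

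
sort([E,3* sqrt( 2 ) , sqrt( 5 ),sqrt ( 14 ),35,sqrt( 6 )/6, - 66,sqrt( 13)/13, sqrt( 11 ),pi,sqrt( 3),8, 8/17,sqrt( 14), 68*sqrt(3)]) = [ - 66,  sqrt(13 )/13,  sqrt( 6)/6,8/17,sqrt ( 3),sqrt( 5),  E, pi,sqrt(11 ),sqrt (14),sqrt( 14),3*sqrt(2),8,  35,68*sqrt( 3 ) ] 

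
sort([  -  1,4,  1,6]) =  [-1,1, 4,  6 ]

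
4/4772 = 1/1193 = 0.00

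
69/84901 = 69/84901 = 0.00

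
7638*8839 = 67512282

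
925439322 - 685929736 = 239509586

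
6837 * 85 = 581145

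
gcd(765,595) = 85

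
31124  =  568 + 30556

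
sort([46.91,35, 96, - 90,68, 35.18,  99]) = [ - 90, 35, 35.18,46.91,68, 96 , 99]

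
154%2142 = 154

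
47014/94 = 500+7/47  =  500.15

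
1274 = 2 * 637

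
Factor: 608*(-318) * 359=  - 2^6*3^1*19^1*53^1*359^1 = - 69410496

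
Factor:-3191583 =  - 3^1*37^1*28753^1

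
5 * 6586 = 32930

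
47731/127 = 47731/127 = 375.83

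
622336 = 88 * 7072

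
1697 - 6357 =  - 4660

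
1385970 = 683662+702308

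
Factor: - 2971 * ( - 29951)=88984421 = 61^1 * 491^1*2971^1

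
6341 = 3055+3286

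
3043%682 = 315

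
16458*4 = 65832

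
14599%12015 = 2584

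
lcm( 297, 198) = 594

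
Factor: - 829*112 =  - 92848=- 2^4*7^1*829^1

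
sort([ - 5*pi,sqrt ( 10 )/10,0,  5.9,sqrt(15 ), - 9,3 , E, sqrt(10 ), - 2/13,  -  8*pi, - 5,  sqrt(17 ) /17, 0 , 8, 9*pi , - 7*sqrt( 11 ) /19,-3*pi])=[ - 8*pi, - 5* pi , - 3 *pi, - 9 , - 5, - 7*sqrt( 11 ) /19, - 2/13,  0,0, sqrt (17) /17,  sqrt( 10)/10,E, 3,sqrt(10), sqrt ( 15 ), 5.9, 8,9*pi]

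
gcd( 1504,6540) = 4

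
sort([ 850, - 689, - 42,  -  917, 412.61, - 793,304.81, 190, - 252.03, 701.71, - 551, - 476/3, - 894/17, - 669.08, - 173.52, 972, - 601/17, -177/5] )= [ - 917, - 793,-689, - 669.08, - 551, - 252.03, - 173.52,-476/3,  -  894/17,-42, - 177/5, - 601/17,  190,304.81,  412.61, 701.71 , 850, 972]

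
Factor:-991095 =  - 3^1*5^1*7^1*9439^1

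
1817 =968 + 849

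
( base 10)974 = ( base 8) 1716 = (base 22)206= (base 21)248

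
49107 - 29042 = 20065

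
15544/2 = 7772 = 7772.00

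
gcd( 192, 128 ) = 64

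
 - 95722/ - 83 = 95722/83 = 1153.28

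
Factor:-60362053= - 17^1*31^1 * 47^1*2437^1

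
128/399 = 128/399 = 0.32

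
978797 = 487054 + 491743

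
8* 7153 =57224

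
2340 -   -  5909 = 8249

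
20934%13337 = 7597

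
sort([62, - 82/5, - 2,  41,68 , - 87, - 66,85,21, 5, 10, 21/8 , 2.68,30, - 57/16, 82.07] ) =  [ - 87, - 66, - 82/5, - 57/16 , - 2, 21/8,  2.68, 5, 10,  21, 30,41,62 , 68, 82.07,  85] 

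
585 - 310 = 275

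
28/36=7/9 = 0.78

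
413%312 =101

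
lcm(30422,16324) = 669284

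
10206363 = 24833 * 411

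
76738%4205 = 1048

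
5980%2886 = 208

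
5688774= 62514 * 91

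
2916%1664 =1252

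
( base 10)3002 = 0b101110111010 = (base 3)11010012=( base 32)2tq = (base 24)552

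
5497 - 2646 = 2851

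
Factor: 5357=11^1*487^1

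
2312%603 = 503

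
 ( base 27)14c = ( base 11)702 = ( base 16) 351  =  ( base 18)2b3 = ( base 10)849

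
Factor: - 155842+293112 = 2^1 * 5^1*7^1 * 37^1*53^1 = 137270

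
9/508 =9/508 = 0.02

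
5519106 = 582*9483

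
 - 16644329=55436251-72080580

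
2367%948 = 471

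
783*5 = 3915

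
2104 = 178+1926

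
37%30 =7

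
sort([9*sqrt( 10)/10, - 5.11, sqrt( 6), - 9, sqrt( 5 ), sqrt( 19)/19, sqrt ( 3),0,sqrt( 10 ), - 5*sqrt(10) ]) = [-5*sqrt(10), - 9, - 5.11,0,sqrt( 19)/19, sqrt( 3 ), sqrt( 5),sqrt( 6), 9*sqrt(10 )/10, sqrt(10) ] 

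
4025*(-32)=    - 128800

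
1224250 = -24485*( - 50)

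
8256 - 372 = 7884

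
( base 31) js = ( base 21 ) 188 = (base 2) 1001101001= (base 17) 225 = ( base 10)617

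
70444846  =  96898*727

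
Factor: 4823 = 7^1*13^1* 53^1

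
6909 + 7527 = 14436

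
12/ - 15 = - 4/5 =-  0.80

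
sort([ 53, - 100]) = [ - 100, 53]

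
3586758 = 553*6486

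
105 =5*21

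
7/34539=7/34539 = 0.00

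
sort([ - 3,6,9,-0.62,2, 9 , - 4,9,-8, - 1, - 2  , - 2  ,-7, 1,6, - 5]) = [ - 8 , - 7, - 5, - 4, - 3, - 2, - 2, - 1, - 0.62,  1, 2,  6,6, 9,9 , 9]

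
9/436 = 9/436 = 0.02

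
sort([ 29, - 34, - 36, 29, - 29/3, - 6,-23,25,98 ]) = [-36,  -  34, - 23, - 29/3, - 6, 25,29,  29, 98]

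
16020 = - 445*(-36 ) 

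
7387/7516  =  7387/7516= 0.98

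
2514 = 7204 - 4690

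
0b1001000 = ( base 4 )1020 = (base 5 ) 242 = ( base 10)72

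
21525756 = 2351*9156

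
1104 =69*16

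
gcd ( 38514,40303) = 1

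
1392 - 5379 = - 3987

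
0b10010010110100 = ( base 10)9396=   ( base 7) 36252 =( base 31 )9o3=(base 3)110220000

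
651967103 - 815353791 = -163386688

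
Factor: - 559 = - 13^1*43^1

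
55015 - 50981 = 4034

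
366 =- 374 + 740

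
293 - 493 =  - 200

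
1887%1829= 58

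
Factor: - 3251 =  - 3251^1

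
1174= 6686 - 5512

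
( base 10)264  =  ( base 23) BB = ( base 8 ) 410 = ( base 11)220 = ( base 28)9c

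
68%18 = 14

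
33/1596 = 11/532 = 0.02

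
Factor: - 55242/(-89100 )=31/50 = 2^ (- 1)*5^(-2)*31^1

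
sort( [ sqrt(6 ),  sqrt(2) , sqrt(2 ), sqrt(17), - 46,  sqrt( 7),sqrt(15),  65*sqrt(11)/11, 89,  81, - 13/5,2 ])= [ - 46  , - 13/5,sqrt( 2 ),  sqrt(2 ),2,sqrt(6) , sqrt( 7), sqrt(15),sqrt(17),65*sqrt( 11 )/11, 81,89 ]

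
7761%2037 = 1650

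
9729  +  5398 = 15127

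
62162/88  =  706+17/44 = 706.39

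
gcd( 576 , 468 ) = 36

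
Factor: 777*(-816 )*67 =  - 2^4*3^2*7^1 *17^1*37^1*67^1=-42480144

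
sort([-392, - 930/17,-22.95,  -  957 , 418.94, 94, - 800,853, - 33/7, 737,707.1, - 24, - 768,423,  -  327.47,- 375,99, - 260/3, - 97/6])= [-957, - 800, - 768, - 392, - 375, - 327.47,-260/3, - 930/17, - 24,  -  22.95,-97/6, - 33/7 , 94,  99,418.94,423,707.1,  737,853 ]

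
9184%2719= 1027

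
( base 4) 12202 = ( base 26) g2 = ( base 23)I4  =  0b110100010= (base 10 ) 418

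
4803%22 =7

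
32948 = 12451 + 20497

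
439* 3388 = 1487332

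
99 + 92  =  191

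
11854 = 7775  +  4079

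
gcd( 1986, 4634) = 662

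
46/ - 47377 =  - 46/47377=- 0.00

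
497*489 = 243033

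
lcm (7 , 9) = 63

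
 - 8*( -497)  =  3976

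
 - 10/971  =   - 1 + 961/971 = - 0.01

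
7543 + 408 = 7951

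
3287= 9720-6433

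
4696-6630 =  - 1934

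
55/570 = 11/114 = 0.10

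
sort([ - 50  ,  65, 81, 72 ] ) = [-50, 65 , 72, 81]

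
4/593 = 4/593 = 0.01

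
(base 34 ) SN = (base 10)975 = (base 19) 2d6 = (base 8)1717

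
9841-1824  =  8017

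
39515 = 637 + 38878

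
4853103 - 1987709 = 2865394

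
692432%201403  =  88223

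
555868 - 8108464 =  - 7552596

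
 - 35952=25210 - 61162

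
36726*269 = 9879294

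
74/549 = 74/549 = 0.13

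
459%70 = 39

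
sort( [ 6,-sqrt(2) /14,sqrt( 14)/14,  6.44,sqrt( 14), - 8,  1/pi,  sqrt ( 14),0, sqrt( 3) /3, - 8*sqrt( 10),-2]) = [ - 8*sqrt(10), - 8,-2,-sqrt( 2) /14,0, sqrt( 14 ) /14,1/pi , sqrt ( 3 )/3,sqrt( 14 ),sqrt( 14),6,6.44] 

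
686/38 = 18 + 1/19 = 18.05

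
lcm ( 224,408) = 11424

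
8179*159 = 1300461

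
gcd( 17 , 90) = 1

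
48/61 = 48/61=0.79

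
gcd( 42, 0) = 42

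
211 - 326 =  - 115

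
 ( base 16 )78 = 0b1111000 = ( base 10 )120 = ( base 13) 93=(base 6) 320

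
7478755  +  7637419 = 15116174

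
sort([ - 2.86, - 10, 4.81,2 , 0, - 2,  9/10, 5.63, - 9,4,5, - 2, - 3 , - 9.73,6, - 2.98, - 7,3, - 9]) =[ - 10,- 9.73, - 9 ,  -  9,-7, -3, - 2.98 , - 2.86, - 2, - 2 , 0, 9/10,2, 3,  4 , 4.81 , 5, 5.63, 6]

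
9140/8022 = 4570/4011 = 1.14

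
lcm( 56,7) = 56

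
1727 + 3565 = 5292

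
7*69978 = 489846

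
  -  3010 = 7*( - 430)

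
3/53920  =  3/53920  =  0.00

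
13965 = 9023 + 4942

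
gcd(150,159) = 3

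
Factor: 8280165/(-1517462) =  - 2^(-1) * 3^1 * 5^1*552011^1* 758731^(  -  1)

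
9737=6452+3285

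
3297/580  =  3297/580= 5.68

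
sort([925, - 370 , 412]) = [ - 370,412,925]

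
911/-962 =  - 1+51/962 = -  0.95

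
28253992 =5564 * 5078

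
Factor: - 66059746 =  - 2^1* 149^1 * 221677^1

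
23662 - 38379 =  - 14717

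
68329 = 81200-12871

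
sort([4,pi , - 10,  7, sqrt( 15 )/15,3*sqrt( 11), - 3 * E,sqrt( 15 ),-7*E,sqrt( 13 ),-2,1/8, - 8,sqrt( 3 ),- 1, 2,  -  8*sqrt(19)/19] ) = [ - 7*E,  -  10, -3*E ,-8, - 2, - 8*sqrt( 19)/19,  -  1,  1/8, sqrt(15)/15,sqrt(3),2, pi,sqrt( 13 ),sqrt( 15),4, 7, 3*sqrt(11)] 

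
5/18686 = 5/18686 =0.00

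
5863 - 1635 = 4228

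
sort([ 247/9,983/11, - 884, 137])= [ - 884, 247/9,  983/11, 137]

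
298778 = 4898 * 61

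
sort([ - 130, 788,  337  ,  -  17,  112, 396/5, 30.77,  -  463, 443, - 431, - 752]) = [ - 752, - 463, - 431, - 130, - 17, 30.77, 396/5, 112,337, 443, 788]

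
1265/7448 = 1265/7448 = 0.17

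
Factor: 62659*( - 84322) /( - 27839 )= 2^1  *  19^1*41^( - 1)*97^(- 1)*317^1*62659^1=754790314/3977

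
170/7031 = 170/7031 = 0.02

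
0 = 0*691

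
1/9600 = 1/9600  =  0.00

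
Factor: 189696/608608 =2^3*3^1*7^( - 1)*11^( - 1 ) = 24/77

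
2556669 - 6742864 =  - 4186195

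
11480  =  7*1640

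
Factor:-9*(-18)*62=2^2*3^4*31^1= 10044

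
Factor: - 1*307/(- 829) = 307/829 = 307^1*829^(-1)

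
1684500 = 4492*375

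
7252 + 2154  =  9406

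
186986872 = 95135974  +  91850898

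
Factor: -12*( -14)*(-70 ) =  - 11760 = - 2^4*3^1*5^1*7^2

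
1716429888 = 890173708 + 826256180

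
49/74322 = 49/74322 = 0.00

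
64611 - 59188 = 5423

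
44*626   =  27544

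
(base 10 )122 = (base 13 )95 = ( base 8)172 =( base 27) 4E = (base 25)4M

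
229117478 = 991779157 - 762661679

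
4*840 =3360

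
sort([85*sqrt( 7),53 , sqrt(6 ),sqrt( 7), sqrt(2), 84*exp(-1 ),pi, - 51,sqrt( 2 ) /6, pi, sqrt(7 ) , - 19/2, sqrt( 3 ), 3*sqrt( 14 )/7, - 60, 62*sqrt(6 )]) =[ - 60, -51, - 19/2,sqrt(2 )/6,sqrt(2 ), 3*sqrt(14) /7,sqrt(3) , sqrt(6),sqrt( 7),sqrt( 7), pi,pi , 84*exp(-1),53 , 62*sqrt(6),85*sqrt( 7 )]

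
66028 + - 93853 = -27825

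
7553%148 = 5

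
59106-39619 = 19487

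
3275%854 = 713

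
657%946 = 657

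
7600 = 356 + 7244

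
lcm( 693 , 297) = 2079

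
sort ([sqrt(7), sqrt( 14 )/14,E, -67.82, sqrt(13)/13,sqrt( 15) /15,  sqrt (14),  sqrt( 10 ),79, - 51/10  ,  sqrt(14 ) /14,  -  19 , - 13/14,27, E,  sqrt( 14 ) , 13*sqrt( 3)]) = [ - 67.82, - 19, - 51/10,  -  13/14,sqrt(15 ) /15,  sqrt(14 ) /14,sqrt(14 )/14,sqrt( 13)/13,sqrt( 7), E,E,sqrt( 10 ),sqrt(14 ),sqrt(14 ),13*sqrt( 3 ), 27, 79]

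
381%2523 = 381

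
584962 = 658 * 889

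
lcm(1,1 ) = 1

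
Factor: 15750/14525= 90/83=2^1*3^2*5^1*83^(  -  1)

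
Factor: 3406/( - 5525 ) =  - 262/425 = - 2^1*5^(-2 )*17^ ( - 1)*131^1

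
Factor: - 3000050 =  - 2^1*5^2*29^1*2069^1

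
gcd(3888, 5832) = 1944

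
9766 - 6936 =2830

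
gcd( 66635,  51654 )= 1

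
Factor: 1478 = 2^1*739^1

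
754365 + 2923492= 3677857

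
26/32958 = 13/16479 = 0.00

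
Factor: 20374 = 2^1*61^1 * 167^1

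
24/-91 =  - 24/91 = - 0.26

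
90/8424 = 5/468 = 0.01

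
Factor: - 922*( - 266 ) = 245252=2^2* 7^1 *19^1 * 461^1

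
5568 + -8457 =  - 2889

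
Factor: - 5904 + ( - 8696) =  - 14600 = -2^3*5^2*73^1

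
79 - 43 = 36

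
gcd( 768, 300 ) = 12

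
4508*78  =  351624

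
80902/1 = 80902 =80902.00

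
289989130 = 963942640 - 673953510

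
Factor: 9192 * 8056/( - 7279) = - 74050752/7279 = - 2^6*3^1*19^1*29^ ( - 1)*53^1*251^ ( - 1)*  383^1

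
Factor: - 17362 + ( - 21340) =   -  38702 =- 2^1*37^1*523^1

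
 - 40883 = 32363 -73246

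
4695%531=447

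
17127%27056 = 17127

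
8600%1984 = 664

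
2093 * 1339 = 2802527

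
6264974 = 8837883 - 2572909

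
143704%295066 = 143704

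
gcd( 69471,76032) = 27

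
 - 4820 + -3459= - 8279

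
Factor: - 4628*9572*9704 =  - 2^7 * 13^1*89^1*1213^1 * 2393^1  =  - 429879592064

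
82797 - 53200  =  29597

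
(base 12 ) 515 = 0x2E1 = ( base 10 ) 737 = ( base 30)OH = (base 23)191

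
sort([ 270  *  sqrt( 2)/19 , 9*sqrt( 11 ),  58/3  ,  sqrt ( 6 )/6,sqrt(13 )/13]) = [sqrt( 13) /13, sqrt( 6 ) /6 , 58/3,  270*sqrt( 2)/19 , 9*sqrt( 11 ) ]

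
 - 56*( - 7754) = 434224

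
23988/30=3998/5 = 799.60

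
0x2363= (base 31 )9d7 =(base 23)h2k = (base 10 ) 9059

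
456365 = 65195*7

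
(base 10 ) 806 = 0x326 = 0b1100100110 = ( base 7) 2231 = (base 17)2d7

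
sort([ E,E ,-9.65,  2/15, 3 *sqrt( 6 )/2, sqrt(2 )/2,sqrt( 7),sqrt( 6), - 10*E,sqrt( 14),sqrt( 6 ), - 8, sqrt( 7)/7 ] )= [ - 10*E,-9.65, - 8, 2/15,sqrt( 7 ) /7, sqrt(2 ) /2,sqrt(6 ), sqrt( 6),sqrt( 7 ),E,E,3*sqrt( 6 )/2,sqrt(14) ]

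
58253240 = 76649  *760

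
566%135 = 26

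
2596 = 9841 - 7245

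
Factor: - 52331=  - 43^1*1217^1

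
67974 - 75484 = - 7510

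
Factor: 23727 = 3^1*11^1*719^1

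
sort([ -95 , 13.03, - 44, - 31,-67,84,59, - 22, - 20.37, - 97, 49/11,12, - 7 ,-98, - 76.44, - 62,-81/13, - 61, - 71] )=[ - 98, - 97, - 95, - 76.44, - 71, - 67, - 62, - 61, - 44, - 31, - 22, - 20.37 , - 7, - 81/13,49/11, 12, 13.03,59, 84]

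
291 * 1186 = 345126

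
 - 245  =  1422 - 1667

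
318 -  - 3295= 3613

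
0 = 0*24821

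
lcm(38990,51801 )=3626070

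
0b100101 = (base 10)37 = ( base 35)12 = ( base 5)122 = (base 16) 25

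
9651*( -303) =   -  2924253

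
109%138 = 109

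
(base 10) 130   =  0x82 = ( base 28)4I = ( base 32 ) 42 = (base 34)3S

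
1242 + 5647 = 6889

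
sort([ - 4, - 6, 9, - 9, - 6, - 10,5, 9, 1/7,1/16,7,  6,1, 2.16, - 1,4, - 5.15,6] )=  [-10, - 9 ,- 6, - 6,-5.15, - 4 , - 1,1/16,1/7,1,2.16, 4,  5 , 6,6,7,9,9 ]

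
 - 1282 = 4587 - 5869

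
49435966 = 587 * 84218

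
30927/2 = 30927/2 = 15463.50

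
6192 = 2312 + 3880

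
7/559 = 7/559 = 0.01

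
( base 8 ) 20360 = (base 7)33404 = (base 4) 2003300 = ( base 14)3104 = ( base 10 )8432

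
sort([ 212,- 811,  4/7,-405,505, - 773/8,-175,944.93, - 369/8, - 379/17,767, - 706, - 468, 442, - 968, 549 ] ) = [-968,-811,  -  706, - 468, - 405, - 175, - 773/8, - 369/8,  -  379/17, 4/7, 212, 442, 505, 549,767, 944.93 ] 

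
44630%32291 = 12339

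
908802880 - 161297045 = 747505835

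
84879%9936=5391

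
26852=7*3836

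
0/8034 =0 = 0.00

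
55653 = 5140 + 50513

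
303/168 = 101/56 = 1.80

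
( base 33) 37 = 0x6a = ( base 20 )56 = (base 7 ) 211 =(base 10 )106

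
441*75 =33075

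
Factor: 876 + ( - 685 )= 191 = 191^1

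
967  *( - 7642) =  - 7389814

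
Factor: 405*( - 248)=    - 100440 = -  2^3* 3^4*5^1 * 31^1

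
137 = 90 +47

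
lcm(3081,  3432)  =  271128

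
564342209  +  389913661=954255870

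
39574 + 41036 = 80610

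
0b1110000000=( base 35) PL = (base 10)896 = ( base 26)18c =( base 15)3EB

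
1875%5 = 0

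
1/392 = 1/392 = 0.00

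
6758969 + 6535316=13294285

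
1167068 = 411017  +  756051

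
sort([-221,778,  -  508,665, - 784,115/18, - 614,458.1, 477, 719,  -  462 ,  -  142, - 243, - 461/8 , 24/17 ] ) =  [-784,-614, - 508,-462, - 243,  -  221,-142,-461/8,24/17,115/18,458.1,477,665, 719,778 ] 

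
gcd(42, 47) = 1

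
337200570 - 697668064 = -360467494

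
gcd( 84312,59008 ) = 8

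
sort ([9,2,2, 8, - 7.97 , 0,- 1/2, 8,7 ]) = [- 7.97,-1/2,0,2, 2 , 7, 8,8,9] 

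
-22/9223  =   - 1  +  9201/9223 = - 0.00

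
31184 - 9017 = 22167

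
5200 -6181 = - 981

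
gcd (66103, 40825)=1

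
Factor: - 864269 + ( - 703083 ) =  - 1567352 = - 2^3*195919^1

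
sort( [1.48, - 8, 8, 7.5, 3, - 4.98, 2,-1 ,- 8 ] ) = [ - 8,-8 , - 4.98,- 1,1.48,2,  3,7.5,8]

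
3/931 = 3/931 = 0.00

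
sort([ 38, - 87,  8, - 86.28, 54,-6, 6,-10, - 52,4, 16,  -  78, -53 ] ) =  [-87,-86.28, - 78, - 53, - 52, - 10, - 6,4, 6,8,16,  38, 54] 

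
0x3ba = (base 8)1672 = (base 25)1D4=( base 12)676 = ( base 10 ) 954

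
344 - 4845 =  - 4501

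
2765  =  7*395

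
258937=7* 36991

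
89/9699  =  89/9699 = 0.01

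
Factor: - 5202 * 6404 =-2^3* 3^2 * 17^2*1601^1 = - 33313608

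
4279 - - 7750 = 12029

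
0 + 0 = 0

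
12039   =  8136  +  3903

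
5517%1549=870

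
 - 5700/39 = - 1900/13 =- 146.15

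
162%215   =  162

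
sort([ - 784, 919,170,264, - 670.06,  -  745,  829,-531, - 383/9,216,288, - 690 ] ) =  [ - 784,-745, - 690, - 670.06, - 531, - 383/9,170, 216,264,288,829, 919] 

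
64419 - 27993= 36426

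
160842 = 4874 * 33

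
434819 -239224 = 195595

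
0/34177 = 0 = 0.00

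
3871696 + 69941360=73813056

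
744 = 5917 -5173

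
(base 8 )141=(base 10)97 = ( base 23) 45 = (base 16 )61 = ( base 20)4h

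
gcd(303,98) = 1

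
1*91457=91457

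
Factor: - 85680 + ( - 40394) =-2^1 * 13^2*373^1 = -126074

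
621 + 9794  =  10415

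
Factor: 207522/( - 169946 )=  - 3^5*199^( - 1) = - 243/199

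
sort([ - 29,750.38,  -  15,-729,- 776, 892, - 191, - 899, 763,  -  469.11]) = [ - 899, - 776, - 729, - 469.11, - 191, - 29,-15,750.38, 763, 892]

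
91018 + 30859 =121877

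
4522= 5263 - 741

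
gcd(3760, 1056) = 16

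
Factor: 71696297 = 71^1 * 1009807^1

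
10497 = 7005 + 3492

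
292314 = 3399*86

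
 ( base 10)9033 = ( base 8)21511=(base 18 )19ff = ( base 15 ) 2a23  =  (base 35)7d3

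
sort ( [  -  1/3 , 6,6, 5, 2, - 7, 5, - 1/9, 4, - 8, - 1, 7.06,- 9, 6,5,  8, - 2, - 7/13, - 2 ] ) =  [ - 9, - 8, - 7, - 2, - 2, -1, - 7/13, - 1/3, - 1/9, 2,4,5, 5,  5, 6 , 6, 6, 7.06, 8]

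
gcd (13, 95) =1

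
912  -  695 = 217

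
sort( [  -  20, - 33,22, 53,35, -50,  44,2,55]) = [ -50, - 33,-20,2, 22,35 , 44 , 53,55]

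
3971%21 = 2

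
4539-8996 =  - 4457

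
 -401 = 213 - 614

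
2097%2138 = 2097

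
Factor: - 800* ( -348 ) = 278400 = 2^7 * 3^1* 5^2*29^1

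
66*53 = 3498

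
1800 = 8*225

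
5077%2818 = 2259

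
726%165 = 66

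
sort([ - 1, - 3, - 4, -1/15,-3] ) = [ - 4, - 3,- 3, - 1, - 1/15 ] 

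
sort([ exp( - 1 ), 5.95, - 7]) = [-7, exp( - 1),  5.95]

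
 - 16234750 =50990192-67224942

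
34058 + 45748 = 79806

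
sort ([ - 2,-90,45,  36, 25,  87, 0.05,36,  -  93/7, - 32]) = [ - 90 , - 32, - 93/7, - 2, 0.05,25, 36 , 36, 45,87 ] 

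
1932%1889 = 43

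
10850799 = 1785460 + 9065339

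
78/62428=39/31214 = 0.00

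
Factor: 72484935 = 3^1 * 5^1*4832329^1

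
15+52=67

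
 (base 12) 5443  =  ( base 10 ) 9267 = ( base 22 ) j35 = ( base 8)22063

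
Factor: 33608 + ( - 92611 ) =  - 59003 =-7^1*8429^1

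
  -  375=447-822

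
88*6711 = 590568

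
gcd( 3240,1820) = 20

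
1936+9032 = 10968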